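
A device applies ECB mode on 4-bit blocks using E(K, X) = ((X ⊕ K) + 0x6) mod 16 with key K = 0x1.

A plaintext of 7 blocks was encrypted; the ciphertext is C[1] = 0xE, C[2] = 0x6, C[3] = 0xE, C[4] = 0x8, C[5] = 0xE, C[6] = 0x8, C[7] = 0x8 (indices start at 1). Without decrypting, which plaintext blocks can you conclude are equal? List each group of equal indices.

ECB encrypts each block independently with the same key, so equal ciphertext blocks imply equal plaintext blocks.
C[1] = C[3] = C[5] = 0xE, so P[1] = P[3] = P[5].
C[4] = C[6] = C[7] = 0x8, so P[4] = P[6] = P[7].

P[1] = P[3] = P[5]; P[4] = P[6] = P[7]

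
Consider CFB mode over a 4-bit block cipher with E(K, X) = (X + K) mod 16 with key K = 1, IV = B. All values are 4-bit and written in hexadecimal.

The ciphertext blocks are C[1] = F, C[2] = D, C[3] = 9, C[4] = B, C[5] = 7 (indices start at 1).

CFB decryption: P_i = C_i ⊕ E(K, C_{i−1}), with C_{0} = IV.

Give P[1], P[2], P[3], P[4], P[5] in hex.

P[1]: E(K, B) = C; F ⊕ C = 3.
P[2]: E(K, F) = 0; D ⊕ 0 = D.
P[3]: E(K, D) = E; 9 ⊕ E = 7.
P[4]: E(K, 9) = A; B ⊕ A = 1.
P[5]: E(K, B) = C; 7 ⊕ C = B.

P[1] = 3, P[2] = D, P[3] = 7, P[4] = 1, P[5] = B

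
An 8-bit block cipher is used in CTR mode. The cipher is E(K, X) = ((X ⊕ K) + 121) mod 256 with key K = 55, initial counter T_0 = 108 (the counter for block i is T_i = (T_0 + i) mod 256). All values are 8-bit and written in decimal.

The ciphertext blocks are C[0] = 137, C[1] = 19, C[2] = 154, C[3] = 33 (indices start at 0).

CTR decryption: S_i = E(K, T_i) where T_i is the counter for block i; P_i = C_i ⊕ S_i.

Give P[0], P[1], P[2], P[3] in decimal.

P[0] = 93, P[1] = 192, P[2] = 72, P[3] = 240

P[0]: T = 108, S = E(K, T) = 212; 137 ⊕ 212 = 93.
P[1]: T = 109, S = E(K, T) = 211; 19 ⊕ 211 = 192.
P[2]: T = 110, S = E(K, T) = 210; 154 ⊕ 210 = 72.
P[3]: T = 111, S = E(K, T) = 209; 33 ⊕ 209 = 240.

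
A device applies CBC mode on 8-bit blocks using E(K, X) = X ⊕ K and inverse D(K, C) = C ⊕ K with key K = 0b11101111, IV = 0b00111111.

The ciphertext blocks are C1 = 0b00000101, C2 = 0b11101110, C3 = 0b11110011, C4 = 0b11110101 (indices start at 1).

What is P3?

CBC decryption: P_i = D(K, C_i) ⊕ C_{i−1}, with C_{0} = IV.
P3: D(K, 0b11110011) = 0b00011100; 0b00011100 ⊕ 0b11101110 = 0b11110010.

P3 = 0b11110010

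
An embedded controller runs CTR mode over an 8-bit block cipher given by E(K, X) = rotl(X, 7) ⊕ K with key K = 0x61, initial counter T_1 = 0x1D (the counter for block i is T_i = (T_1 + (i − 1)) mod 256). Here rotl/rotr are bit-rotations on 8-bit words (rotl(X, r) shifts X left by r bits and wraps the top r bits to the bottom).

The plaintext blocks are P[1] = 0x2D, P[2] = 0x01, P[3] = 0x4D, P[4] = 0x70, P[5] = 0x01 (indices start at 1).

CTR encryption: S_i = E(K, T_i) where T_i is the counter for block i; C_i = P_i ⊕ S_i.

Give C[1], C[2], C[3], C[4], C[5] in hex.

C[1] = 0xC2, C[2] = 0x6F, C[3] = 0xA3, C[4] = 0x01, C[5] = 0xF0

C[1]: T = 0x1D, S = E(K, T) = 0xEF; 0x2D ⊕ 0xEF = 0xC2.
C[2]: T = 0x1E, S = E(K, T) = 0x6E; 0x01 ⊕ 0x6E = 0x6F.
C[3]: T = 0x1F, S = E(K, T) = 0xEE; 0x4D ⊕ 0xEE = 0xA3.
C[4]: T = 0x20, S = E(K, T) = 0x71; 0x70 ⊕ 0x71 = 0x01.
C[5]: T = 0x21, S = E(K, T) = 0xF1; 0x01 ⊕ 0xF1 = 0xF0.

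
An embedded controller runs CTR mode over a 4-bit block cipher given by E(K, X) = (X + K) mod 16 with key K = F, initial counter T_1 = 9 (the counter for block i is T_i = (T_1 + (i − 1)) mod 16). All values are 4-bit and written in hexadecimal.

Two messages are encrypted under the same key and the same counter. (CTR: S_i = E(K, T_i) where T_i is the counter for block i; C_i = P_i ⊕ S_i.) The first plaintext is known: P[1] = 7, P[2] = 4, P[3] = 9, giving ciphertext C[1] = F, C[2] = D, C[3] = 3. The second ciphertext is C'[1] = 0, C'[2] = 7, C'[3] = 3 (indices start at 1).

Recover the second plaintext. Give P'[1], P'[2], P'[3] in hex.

P'[1] = 8, P'[2] = E, P'[3] = 9

In CTR with a reused counter, both messages share the same keystream S_i, so C_i ⊕ C'_i = P_i ⊕ P'_i and thus P'_i = P_i ⊕ C_i ⊕ C'_i.
P'[1]: 7 ⊕ F ⊕ 0 = 8.
P'[2]: 4 ⊕ D ⊕ 7 = E.
P'[3]: 9 ⊕ 3 ⊕ 3 = 9.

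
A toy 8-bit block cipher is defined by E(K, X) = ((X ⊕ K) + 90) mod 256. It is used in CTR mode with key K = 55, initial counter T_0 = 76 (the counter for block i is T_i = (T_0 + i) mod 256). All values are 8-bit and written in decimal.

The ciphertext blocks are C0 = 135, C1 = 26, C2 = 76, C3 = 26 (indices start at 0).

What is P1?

P1 = 206

CTR decryption: S_i = E(K, T_i) where T_i is the counter for block i; P_i = C_i ⊕ S_i.
P1: T = 77, S = E(K, T) = 212; 26 ⊕ 212 = 206.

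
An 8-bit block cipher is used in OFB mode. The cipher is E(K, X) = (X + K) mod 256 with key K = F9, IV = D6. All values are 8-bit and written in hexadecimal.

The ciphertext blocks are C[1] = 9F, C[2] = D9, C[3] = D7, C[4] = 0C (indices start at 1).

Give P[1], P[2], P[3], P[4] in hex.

P[1] = 50, P[2] = 11, P[3] = 16, P[4] = B6

OFB decryption: S_i = E(K, S_{i−1}) with S_{0} = IV; P_i = C_i ⊕ S_i.
P[1]: S = E(K, D6) = CF; 9F ⊕ CF = 50.
P[2]: S = E(K, CF) = C8; D9 ⊕ C8 = 11.
P[3]: S = E(K, C8) = C1; D7 ⊕ C1 = 16.
P[4]: S = E(K, C1) = BA; 0C ⊕ BA = B6.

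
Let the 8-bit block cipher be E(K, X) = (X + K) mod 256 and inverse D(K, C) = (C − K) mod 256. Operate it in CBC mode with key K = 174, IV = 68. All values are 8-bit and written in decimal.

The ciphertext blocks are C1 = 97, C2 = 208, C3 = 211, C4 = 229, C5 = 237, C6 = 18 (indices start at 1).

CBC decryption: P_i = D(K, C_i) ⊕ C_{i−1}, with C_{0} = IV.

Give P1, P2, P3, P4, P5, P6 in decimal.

P1 = 247, P2 = 67, P3 = 245, P4 = 228, P5 = 218, P6 = 137

P1: D(K, 97) = 179; 179 ⊕ 68 = 247.
P2: D(K, 208) = 34; 34 ⊕ 97 = 67.
P3: D(K, 211) = 37; 37 ⊕ 208 = 245.
P4: D(K, 229) = 55; 55 ⊕ 211 = 228.
P5: D(K, 237) = 63; 63 ⊕ 229 = 218.
P6: D(K, 18) = 100; 100 ⊕ 237 = 137.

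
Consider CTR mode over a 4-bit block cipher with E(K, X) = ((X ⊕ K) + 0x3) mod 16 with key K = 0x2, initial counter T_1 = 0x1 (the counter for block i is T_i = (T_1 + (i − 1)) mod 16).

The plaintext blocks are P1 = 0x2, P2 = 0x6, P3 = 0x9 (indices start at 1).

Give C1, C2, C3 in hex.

CTR encryption: S_i = E(K, T_i) where T_i is the counter for block i; C_i = P_i ⊕ S_i.
C1: T = 0x1, S = E(K, T) = 0x6; 0x2 ⊕ 0x6 = 0x4.
C2: T = 0x2, S = E(K, T) = 0x3; 0x6 ⊕ 0x3 = 0x5.
C3: T = 0x3, S = E(K, T) = 0x4; 0x9 ⊕ 0x4 = 0xD.

C1 = 0x4, C2 = 0x5, C3 = 0xD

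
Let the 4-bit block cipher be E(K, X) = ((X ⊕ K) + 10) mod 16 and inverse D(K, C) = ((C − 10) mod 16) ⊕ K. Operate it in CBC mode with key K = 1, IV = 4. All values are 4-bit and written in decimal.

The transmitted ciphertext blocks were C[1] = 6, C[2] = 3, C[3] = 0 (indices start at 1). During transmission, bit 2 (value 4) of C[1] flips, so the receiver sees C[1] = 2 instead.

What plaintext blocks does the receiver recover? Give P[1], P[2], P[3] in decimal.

CBC decryption: P_i = D(K, C_i) ⊕ C_{i−1}, with C_{0} = IV.
Only C[1] changed, to 2. In CBC, a change in C_i garbles P_i and flips the same bit in P_{i+1}. Decrypting the received ciphertext:
P[1]: D(K, 2) = 9; 9 ⊕ 4 = 13.
P[2]: D(K, 3) = 8; 8 ⊕ 2 = 10.
P[3]: D(K, 0) = 7; 7 ⊕ 3 = 4.
Blocks that differ from the original plaintext: P[1], P[2].

P[1] = 13, P[2] = 10, P[3] = 4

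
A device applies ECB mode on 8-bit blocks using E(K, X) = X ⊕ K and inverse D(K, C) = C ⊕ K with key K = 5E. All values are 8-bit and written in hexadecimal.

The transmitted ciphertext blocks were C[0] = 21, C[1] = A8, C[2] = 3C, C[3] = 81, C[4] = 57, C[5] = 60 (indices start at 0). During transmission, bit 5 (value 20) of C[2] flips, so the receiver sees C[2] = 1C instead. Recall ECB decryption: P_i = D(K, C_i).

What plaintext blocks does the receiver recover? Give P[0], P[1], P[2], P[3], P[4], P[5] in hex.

Only C[2] changed, to 1C. In ECB, a change in C_i affects only P_i. Decrypting the received ciphertext:
P[0]: D(K, 21) = 7F.
P[1]: D(K, A8) = F6.
P[2]: D(K, 1C) = 42.
P[3]: D(K, 81) = DF.
P[4]: D(K, 57) = 09.
P[5]: D(K, 60) = 3E.
Blocks that differ from the original plaintext: P[2].

P[0] = 7F, P[1] = F6, P[2] = 42, P[3] = DF, P[4] = 09, P[5] = 3E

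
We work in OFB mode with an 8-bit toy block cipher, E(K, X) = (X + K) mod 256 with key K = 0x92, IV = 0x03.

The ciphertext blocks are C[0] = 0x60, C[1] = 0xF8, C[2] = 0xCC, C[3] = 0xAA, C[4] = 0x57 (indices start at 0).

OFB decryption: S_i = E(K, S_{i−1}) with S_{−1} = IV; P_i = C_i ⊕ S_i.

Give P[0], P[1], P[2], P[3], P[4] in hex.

P[0]: S = E(K, 0x03) = 0x95; 0x60 ⊕ 0x95 = 0xF5.
P[1]: S = E(K, 0x95) = 0x27; 0xF8 ⊕ 0x27 = 0xDF.
P[2]: S = E(K, 0x27) = 0xB9; 0xCC ⊕ 0xB9 = 0x75.
P[3]: S = E(K, 0xB9) = 0x4B; 0xAA ⊕ 0x4B = 0xE1.
P[4]: S = E(K, 0x4B) = 0xDD; 0x57 ⊕ 0xDD = 0x8A.

P[0] = 0xF5, P[1] = 0xDF, P[2] = 0x75, P[3] = 0xE1, P[4] = 0x8A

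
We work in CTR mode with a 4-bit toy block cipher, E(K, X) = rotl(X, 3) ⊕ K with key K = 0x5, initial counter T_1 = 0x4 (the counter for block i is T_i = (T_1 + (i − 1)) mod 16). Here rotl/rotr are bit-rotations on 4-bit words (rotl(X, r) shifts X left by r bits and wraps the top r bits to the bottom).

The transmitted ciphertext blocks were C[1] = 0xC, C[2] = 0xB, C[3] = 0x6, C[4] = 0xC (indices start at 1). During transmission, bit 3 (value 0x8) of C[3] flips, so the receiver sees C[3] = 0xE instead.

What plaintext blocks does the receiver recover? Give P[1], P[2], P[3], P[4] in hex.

CTR decryption: S_i = E(K, T_i) where T_i is the counter for block i; P_i = C_i ⊕ S_i.
Only C[3] changed, to 0xE. In CTR, a change in C_i flips the same bit in P_i only; the keystream is unaffected. Decrypting the received ciphertext:
P[1]: T = 0x4, S = E(K, T) = 0x7; 0xC ⊕ 0x7 = 0xB.
P[2]: T = 0x5, S = E(K, T) = 0xF; 0xB ⊕ 0xF = 0x4.
P[3]: T = 0x6, S = E(K, T) = 0x6; 0xE ⊕ 0x6 = 0x8.
P[4]: T = 0x7, S = E(K, T) = 0xE; 0xC ⊕ 0xE = 0x2.
Blocks that differ from the original plaintext: P[3].

P[1] = 0xB, P[2] = 0x4, P[3] = 0x8, P[4] = 0x2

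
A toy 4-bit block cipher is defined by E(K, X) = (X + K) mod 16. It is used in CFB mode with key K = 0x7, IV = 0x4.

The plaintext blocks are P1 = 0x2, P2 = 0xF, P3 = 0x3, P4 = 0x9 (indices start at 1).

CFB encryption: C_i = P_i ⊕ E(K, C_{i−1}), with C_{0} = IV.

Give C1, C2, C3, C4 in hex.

C1 = 0x9, C2 = 0xF, C3 = 0x5, C4 = 0x5

C1: E(K, 0x4) = 0xB; 0x2 ⊕ 0xB = 0x9.
C2: E(K, 0x9) = 0x0; 0xF ⊕ 0x0 = 0xF.
C3: E(K, 0xF) = 0x6; 0x3 ⊕ 0x6 = 0x5.
C4: E(K, 0x5) = 0xC; 0x9 ⊕ 0xC = 0x5.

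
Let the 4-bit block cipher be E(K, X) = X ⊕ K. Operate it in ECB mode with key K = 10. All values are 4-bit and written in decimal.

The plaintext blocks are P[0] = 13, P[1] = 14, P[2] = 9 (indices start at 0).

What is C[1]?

ECB encryption: C_i = E(K, P_i).
C[1]: E(K, 14) = 4.

C[1] = 4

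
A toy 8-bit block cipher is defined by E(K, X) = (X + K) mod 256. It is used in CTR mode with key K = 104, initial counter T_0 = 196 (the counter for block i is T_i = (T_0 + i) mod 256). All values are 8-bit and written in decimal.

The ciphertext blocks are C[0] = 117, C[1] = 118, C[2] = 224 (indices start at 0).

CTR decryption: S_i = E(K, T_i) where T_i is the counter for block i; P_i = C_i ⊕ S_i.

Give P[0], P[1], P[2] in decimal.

P[0] = 89, P[1] = 91, P[2] = 206

P[0]: T = 196, S = E(K, T) = 44; 117 ⊕ 44 = 89.
P[1]: T = 197, S = E(K, T) = 45; 118 ⊕ 45 = 91.
P[2]: T = 198, S = E(K, T) = 46; 224 ⊕ 46 = 206.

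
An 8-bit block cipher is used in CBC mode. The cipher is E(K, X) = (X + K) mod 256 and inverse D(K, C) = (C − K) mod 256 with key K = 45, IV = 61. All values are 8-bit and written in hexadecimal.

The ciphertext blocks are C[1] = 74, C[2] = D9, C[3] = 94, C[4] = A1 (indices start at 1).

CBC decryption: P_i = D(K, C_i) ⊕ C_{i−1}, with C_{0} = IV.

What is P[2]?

P[2]: D(K, D9) = 94; 94 ⊕ 74 = E0.

P[2] = E0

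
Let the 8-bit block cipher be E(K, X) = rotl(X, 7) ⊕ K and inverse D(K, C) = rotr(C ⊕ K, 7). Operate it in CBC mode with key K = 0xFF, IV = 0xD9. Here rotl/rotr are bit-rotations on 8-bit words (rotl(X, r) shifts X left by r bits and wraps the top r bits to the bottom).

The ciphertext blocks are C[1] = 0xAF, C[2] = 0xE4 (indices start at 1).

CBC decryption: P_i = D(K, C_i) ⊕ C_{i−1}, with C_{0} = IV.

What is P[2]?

P[2]: D(K, 0xE4) = 0x36; 0x36 ⊕ 0xAF = 0x99.

P[2] = 0x99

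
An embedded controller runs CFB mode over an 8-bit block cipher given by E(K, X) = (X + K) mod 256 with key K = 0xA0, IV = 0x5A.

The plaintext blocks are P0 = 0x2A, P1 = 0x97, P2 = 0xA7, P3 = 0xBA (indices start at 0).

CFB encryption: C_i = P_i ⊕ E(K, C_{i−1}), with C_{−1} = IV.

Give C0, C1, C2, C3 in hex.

C0 = 0xD0, C1 = 0xE7, C2 = 0x20, C3 = 0x7A

C0: E(K, 0x5A) = 0xFA; 0x2A ⊕ 0xFA = 0xD0.
C1: E(K, 0xD0) = 0x70; 0x97 ⊕ 0x70 = 0xE7.
C2: E(K, 0xE7) = 0x87; 0xA7 ⊕ 0x87 = 0x20.
C3: E(K, 0x20) = 0xC0; 0xBA ⊕ 0xC0 = 0x7A.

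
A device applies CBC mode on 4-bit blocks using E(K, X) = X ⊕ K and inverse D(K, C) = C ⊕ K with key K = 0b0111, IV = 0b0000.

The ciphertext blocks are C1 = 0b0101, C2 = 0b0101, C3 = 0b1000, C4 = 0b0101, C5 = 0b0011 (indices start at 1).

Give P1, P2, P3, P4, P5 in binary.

CBC decryption: P_i = D(K, C_i) ⊕ C_{i−1}, with C_{0} = IV.
P1: D(K, 0b0101) = 0b0010; 0b0010 ⊕ 0b0000 = 0b0010.
P2: D(K, 0b0101) = 0b0010; 0b0010 ⊕ 0b0101 = 0b0111.
P3: D(K, 0b1000) = 0b1111; 0b1111 ⊕ 0b0101 = 0b1010.
P4: D(K, 0b0101) = 0b0010; 0b0010 ⊕ 0b1000 = 0b1010.
P5: D(K, 0b0011) = 0b0100; 0b0100 ⊕ 0b0101 = 0b0001.

P1 = 0b0010, P2 = 0b0111, P3 = 0b1010, P4 = 0b1010, P5 = 0b0001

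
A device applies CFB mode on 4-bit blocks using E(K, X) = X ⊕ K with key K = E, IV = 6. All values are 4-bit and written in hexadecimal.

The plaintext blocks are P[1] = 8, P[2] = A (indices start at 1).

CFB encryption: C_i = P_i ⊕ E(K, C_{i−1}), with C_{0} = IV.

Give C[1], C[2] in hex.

C[1]: E(K, 6) = 8; 8 ⊕ 8 = 0.
C[2]: E(K, 0) = E; A ⊕ E = 4.

C[1] = 0, C[2] = 4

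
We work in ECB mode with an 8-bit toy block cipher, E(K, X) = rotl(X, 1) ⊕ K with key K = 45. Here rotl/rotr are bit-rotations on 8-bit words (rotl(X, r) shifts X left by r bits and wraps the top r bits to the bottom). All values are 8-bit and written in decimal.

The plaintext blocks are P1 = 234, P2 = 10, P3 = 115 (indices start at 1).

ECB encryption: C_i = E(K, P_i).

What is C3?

C3: E(K, 115) = 203.

C3 = 203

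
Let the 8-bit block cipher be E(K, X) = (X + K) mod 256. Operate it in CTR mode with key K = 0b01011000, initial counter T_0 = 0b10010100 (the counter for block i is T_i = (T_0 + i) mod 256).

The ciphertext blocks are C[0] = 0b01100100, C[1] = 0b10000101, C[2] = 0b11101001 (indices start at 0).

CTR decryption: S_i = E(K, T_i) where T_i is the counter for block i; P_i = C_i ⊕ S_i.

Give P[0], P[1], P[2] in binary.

P[0]: T = 0b10010100, S = E(K, T) = 0b11101100; 0b01100100 ⊕ 0b11101100 = 0b10001000.
P[1]: T = 0b10010101, S = E(K, T) = 0b11101101; 0b10000101 ⊕ 0b11101101 = 0b01101000.
P[2]: T = 0b10010110, S = E(K, T) = 0b11101110; 0b11101001 ⊕ 0b11101110 = 0b00000111.

P[0] = 0b10001000, P[1] = 0b01101000, P[2] = 0b00000111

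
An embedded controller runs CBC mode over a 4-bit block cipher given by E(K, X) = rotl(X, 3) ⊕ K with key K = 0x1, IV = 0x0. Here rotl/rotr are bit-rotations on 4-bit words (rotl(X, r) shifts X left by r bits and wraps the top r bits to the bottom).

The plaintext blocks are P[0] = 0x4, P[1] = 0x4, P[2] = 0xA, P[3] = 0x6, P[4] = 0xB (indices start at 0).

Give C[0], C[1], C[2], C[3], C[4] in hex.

C[0] = 0x3, C[1] = 0xA, C[2] = 0x1, C[3] = 0xA, C[4] = 0x9

CBC encryption: C_i = E(K, P_i ⊕ C_{i−1}), with C_{−1} = IV.
C[0]: P[0] ⊕ 0x0 = 0x4; E(K, 0x4) = 0x3.
C[1]: P[1] ⊕ 0x3 = 0x7; E(K, 0x7) = 0xA.
C[2]: P[2] ⊕ 0xA = 0x0; E(K, 0x0) = 0x1.
C[3]: P[3] ⊕ 0x1 = 0x7; E(K, 0x7) = 0xA.
C[4]: P[4] ⊕ 0xA = 0x1; E(K, 0x1) = 0x9.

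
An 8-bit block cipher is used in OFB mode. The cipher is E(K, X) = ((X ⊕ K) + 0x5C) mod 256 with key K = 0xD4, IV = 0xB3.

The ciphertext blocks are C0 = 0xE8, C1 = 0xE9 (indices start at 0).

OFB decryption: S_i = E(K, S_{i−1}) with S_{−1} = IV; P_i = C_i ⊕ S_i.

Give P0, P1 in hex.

P0: S = E(K, 0xB3) = 0xC3; 0xE8 ⊕ 0xC3 = 0x2B.
P1: S = E(K, 0xC3) = 0x73; 0xE9 ⊕ 0x73 = 0x9A.

P0 = 0x2B, P1 = 0x9A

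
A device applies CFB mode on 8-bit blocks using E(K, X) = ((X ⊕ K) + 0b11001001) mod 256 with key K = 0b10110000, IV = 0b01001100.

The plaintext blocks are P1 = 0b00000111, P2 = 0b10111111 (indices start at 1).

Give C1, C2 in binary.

C1 = 0b11000010, C2 = 0b10000100

CFB encryption: C_i = P_i ⊕ E(K, C_{i−1}), with C_{0} = IV.
C1: E(K, 0b01001100) = 0b11000101; 0b00000111 ⊕ 0b11000101 = 0b11000010.
C2: E(K, 0b11000010) = 0b00111011; 0b10111111 ⊕ 0b00111011 = 0b10000100.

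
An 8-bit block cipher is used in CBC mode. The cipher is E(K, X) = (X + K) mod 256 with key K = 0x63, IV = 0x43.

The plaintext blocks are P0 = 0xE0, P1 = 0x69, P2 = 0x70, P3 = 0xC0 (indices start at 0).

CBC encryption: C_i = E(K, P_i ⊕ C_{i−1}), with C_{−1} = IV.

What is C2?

C2 = 0x05

C0: P0 ⊕ 0x43 = 0xA3; E(K, 0xA3) = 0x06.
C1: P1 ⊕ 0x06 = 0x6F; E(K, 0x6F) = 0xD2.
C2: P2 ⊕ 0xD2 = 0xA2; E(K, 0xA2) = 0x05.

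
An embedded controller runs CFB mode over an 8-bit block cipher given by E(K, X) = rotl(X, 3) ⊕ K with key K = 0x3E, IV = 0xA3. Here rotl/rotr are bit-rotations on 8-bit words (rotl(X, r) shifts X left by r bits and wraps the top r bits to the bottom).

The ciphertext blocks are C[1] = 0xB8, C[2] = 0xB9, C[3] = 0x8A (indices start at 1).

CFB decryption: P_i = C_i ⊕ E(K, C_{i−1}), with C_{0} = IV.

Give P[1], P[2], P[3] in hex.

P[1] = 0x9B, P[2] = 0x42, P[3] = 0x79

P[1]: E(K, 0xA3) = 0x23; 0xB8 ⊕ 0x23 = 0x9B.
P[2]: E(K, 0xB8) = 0xFB; 0xB9 ⊕ 0xFB = 0x42.
P[3]: E(K, 0xB9) = 0xF3; 0x8A ⊕ 0xF3 = 0x79.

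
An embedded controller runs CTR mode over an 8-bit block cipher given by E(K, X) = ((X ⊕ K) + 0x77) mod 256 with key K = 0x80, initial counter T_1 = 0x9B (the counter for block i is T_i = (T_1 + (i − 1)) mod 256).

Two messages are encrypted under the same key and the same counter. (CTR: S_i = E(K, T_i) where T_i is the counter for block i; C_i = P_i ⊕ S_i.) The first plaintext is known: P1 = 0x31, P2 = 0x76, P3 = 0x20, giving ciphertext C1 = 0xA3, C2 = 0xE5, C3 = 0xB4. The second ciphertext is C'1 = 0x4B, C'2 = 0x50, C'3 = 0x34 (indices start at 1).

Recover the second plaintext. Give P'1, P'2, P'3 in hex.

P'1 = 0xD9, P'2 = 0xC3, P'3 = 0xA0

In CTR with a reused counter, both messages share the same keystream S_i, so C_i ⊕ C'_i = P_i ⊕ P'_i and thus P'_i = P_i ⊕ C_i ⊕ C'_i.
P'1: 0x31 ⊕ 0xA3 ⊕ 0x4B = 0xD9.
P'2: 0x76 ⊕ 0xE5 ⊕ 0x50 = 0xC3.
P'3: 0x20 ⊕ 0xB4 ⊕ 0x34 = 0xA0.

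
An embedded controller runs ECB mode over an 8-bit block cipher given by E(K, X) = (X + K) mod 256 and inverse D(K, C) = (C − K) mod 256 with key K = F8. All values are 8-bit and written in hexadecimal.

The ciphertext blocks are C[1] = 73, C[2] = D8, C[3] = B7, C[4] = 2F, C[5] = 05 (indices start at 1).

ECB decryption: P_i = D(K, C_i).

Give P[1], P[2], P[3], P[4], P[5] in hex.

P[1] = 7B, P[2] = E0, P[3] = BF, P[4] = 37, P[5] = 0D

P[1]: D(K, 73) = 7B.
P[2]: D(K, D8) = E0.
P[3]: D(K, B7) = BF.
P[4]: D(K, 2F) = 37.
P[5]: D(K, 05) = 0D.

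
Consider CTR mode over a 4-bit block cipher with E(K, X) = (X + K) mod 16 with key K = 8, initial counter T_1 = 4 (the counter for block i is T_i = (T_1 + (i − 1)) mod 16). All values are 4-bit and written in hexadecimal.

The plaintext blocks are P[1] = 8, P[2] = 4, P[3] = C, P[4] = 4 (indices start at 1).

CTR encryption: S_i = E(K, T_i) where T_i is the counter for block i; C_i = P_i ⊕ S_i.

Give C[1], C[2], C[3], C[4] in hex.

C[1] = 4, C[2] = 9, C[3] = 2, C[4] = B

C[1]: T = 4, S = E(K, T) = C; 8 ⊕ C = 4.
C[2]: T = 5, S = E(K, T) = D; 4 ⊕ D = 9.
C[3]: T = 6, S = E(K, T) = E; C ⊕ E = 2.
C[4]: T = 7, S = E(K, T) = F; 4 ⊕ F = B.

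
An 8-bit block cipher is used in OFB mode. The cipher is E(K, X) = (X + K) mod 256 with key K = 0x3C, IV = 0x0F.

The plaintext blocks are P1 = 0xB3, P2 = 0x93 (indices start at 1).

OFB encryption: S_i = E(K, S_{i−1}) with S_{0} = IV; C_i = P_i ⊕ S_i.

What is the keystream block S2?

0x87

C1: S = E(K, 0x0F) = 0x4B; 0xB3 ⊕ 0x4B = 0xF8.
C2: S = E(K, 0x4B) = 0x87; 0x93 ⊕ 0x87 = 0x14.
So S2 = 0x87.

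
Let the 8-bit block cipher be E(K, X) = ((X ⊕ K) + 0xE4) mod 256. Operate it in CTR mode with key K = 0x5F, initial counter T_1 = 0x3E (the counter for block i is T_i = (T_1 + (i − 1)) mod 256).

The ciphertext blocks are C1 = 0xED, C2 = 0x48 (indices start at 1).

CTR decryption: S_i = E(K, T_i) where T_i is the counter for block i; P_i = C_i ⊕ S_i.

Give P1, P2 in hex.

P1 = 0xA8, P2 = 0x0C

P1: T = 0x3E, S = E(K, T) = 0x45; 0xED ⊕ 0x45 = 0xA8.
P2: T = 0x3F, S = E(K, T) = 0x44; 0x48 ⊕ 0x44 = 0x0C.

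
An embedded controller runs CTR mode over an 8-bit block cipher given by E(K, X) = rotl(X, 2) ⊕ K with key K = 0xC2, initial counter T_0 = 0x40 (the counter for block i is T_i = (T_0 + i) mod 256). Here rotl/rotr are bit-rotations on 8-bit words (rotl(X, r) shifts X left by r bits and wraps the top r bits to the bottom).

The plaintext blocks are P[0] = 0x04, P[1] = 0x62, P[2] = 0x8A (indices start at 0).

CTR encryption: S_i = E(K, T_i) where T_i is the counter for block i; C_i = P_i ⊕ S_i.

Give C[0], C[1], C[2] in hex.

C[0] = 0xC7, C[1] = 0xA5, C[2] = 0x41

C[0]: T = 0x40, S = E(K, T) = 0xC3; 0x04 ⊕ 0xC3 = 0xC7.
C[1]: T = 0x41, S = E(K, T) = 0xC7; 0x62 ⊕ 0xC7 = 0xA5.
C[2]: T = 0x42, S = E(K, T) = 0xCB; 0x8A ⊕ 0xCB = 0x41.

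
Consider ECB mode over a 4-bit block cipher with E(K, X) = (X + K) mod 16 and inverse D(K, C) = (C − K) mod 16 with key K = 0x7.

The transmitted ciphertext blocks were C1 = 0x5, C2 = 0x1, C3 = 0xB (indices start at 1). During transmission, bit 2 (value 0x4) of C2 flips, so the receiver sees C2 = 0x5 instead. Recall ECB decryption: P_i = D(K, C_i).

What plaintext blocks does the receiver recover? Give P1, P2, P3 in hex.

Only C2 changed, to 0x5. In ECB, a change in C_i affects only P_i. Decrypting the received ciphertext:
P1: D(K, 0x5) = 0xE.
P2: D(K, 0x5) = 0xE.
P3: D(K, 0xB) = 0x4.
Blocks that differ from the original plaintext: P2.

P1 = 0xE, P2 = 0xE, P3 = 0x4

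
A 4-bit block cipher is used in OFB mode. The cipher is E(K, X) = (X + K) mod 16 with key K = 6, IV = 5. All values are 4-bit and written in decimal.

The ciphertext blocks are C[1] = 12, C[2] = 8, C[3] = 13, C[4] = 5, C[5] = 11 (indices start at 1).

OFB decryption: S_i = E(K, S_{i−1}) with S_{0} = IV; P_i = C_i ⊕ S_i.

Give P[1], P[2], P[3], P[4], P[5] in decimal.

P[1] = 7, P[2] = 9, P[3] = 10, P[4] = 8, P[5] = 8

P[1]: S = E(K, 5) = 11; 12 ⊕ 11 = 7.
P[2]: S = E(K, 11) = 1; 8 ⊕ 1 = 9.
P[3]: S = E(K, 1) = 7; 13 ⊕ 7 = 10.
P[4]: S = E(K, 7) = 13; 5 ⊕ 13 = 8.
P[5]: S = E(K, 13) = 3; 11 ⊕ 3 = 8.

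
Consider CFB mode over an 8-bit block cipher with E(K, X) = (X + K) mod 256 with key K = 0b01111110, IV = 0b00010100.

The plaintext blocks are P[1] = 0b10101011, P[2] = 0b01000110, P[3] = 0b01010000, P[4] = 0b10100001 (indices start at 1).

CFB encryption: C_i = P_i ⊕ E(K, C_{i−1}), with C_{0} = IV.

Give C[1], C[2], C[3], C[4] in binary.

C[1]: E(K, 0b00010100) = 0b10010010; 0b10101011 ⊕ 0b10010010 = 0b00111001.
C[2]: E(K, 0b00111001) = 0b10110111; 0b01000110 ⊕ 0b10110111 = 0b11110001.
C[3]: E(K, 0b11110001) = 0b01101111; 0b01010000 ⊕ 0b01101111 = 0b00111111.
C[4]: E(K, 0b00111111) = 0b10111101; 0b10100001 ⊕ 0b10111101 = 0b00011100.

C[1] = 0b00111001, C[2] = 0b11110001, C[3] = 0b00111111, C[4] = 0b00011100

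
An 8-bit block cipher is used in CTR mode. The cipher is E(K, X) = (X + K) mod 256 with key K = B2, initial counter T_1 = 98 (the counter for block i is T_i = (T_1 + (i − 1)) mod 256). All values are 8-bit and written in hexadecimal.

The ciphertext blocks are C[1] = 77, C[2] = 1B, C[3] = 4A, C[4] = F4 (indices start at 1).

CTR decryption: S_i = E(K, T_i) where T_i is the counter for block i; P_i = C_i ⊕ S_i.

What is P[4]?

P[4] = B9

P[4]: T = 9B, S = E(K, T) = 4D; F4 ⊕ 4D = B9.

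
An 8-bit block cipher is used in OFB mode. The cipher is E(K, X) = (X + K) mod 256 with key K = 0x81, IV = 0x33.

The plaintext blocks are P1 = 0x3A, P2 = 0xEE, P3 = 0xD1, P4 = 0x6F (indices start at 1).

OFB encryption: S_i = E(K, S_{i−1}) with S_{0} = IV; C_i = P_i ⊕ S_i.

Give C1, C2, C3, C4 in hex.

C1: S = E(K, 0x33) = 0xB4; 0x3A ⊕ 0xB4 = 0x8E.
C2: S = E(K, 0xB4) = 0x35; 0xEE ⊕ 0x35 = 0xDB.
C3: S = E(K, 0x35) = 0xB6; 0xD1 ⊕ 0xB6 = 0x67.
C4: S = E(K, 0xB6) = 0x37; 0x6F ⊕ 0x37 = 0x58.

C1 = 0x8E, C2 = 0xDB, C3 = 0x67, C4 = 0x58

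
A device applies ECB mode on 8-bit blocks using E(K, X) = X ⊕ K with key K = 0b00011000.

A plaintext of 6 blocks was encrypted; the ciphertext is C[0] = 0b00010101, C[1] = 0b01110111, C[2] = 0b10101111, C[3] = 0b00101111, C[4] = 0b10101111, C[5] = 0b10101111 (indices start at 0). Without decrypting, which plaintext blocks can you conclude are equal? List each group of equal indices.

ECB encrypts each block independently with the same key, so equal ciphertext blocks imply equal plaintext blocks.
C[2] = C[4] = C[5] = 0b10101111, so P[2] = P[4] = P[5].

P[2] = P[4] = P[5]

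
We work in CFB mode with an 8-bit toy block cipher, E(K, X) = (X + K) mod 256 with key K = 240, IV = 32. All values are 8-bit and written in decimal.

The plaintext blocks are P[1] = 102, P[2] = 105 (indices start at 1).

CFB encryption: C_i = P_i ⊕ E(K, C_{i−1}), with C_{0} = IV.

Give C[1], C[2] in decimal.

C[1] = 118, C[2] = 15

C[1]: E(K, 32) = 16; 102 ⊕ 16 = 118.
C[2]: E(K, 118) = 102; 105 ⊕ 102 = 15.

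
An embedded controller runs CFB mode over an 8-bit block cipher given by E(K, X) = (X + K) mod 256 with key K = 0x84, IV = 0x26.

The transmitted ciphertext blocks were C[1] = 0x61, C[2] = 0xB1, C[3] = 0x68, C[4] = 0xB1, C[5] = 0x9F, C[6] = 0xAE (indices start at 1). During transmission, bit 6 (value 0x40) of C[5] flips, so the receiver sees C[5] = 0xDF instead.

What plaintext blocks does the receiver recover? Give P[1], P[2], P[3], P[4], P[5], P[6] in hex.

CFB decryption: P_i = C_i ⊕ E(K, C_{i−1}), with C_{0} = IV.
Only C[5] changed, to 0xDF. In CFB, a change in C_i flips the same bit in P_i and garbles P_{i+1}. Decrypting the received ciphertext:
P[1]: E(K, 0x26) = 0xAA; 0x61 ⊕ 0xAA = 0xCB.
P[2]: E(K, 0x61) = 0xE5; 0xB1 ⊕ 0xE5 = 0x54.
P[3]: E(K, 0xB1) = 0x35; 0x68 ⊕ 0x35 = 0x5D.
P[4]: E(K, 0x68) = 0xEC; 0xB1 ⊕ 0xEC = 0x5D.
P[5]: E(K, 0xB1) = 0x35; 0xDF ⊕ 0x35 = 0xEA.
P[6]: E(K, 0xDF) = 0x63; 0xAE ⊕ 0x63 = 0xCD.
Blocks that differ from the original plaintext: P[5], P[6].

P[1] = 0xCB, P[2] = 0x54, P[3] = 0x5D, P[4] = 0x5D, P[5] = 0xEA, P[6] = 0xCD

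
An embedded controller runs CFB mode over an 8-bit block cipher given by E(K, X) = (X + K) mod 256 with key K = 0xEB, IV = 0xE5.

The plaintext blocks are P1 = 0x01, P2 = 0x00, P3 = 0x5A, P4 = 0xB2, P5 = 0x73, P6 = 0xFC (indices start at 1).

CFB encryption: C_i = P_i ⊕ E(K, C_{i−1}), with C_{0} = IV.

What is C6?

C6 = 0xDD

C1: E(K, 0xE5) = 0xD0; 0x01 ⊕ 0xD0 = 0xD1.
C2: E(K, 0xD1) = 0xBC; 0x00 ⊕ 0xBC = 0xBC.
C3: E(K, 0xBC) = 0xA7; 0x5A ⊕ 0xA7 = 0xFD.
C4: E(K, 0xFD) = 0xE8; 0xB2 ⊕ 0xE8 = 0x5A.
C5: E(K, 0x5A) = 0x45; 0x73 ⊕ 0x45 = 0x36.
C6: E(K, 0x36) = 0x21; 0xFC ⊕ 0x21 = 0xDD.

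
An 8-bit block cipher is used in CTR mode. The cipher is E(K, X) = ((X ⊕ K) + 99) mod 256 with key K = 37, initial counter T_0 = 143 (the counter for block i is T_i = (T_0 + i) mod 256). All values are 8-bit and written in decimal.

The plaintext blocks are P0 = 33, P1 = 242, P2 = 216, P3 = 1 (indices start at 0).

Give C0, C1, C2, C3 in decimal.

C0 = 44, C1 = 234, C2 = 207, C3 = 27

CTR encryption: S_i = E(K, T_i) where T_i is the counter for block i; C_i = P_i ⊕ S_i.
C0: T = 143, S = E(K, T) = 13; 33 ⊕ 13 = 44.
C1: T = 144, S = E(K, T) = 24; 242 ⊕ 24 = 234.
C2: T = 145, S = E(K, T) = 23; 216 ⊕ 23 = 207.
C3: T = 146, S = E(K, T) = 26; 1 ⊕ 26 = 27.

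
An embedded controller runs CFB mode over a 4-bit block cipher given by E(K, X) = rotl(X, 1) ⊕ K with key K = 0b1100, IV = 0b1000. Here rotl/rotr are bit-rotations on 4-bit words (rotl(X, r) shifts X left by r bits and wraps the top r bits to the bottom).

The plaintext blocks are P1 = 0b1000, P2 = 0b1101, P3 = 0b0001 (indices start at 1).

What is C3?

CFB encryption: C_i = P_i ⊕ E(K, C_{i−1}), with C_{0} = IV.
C1: E(K, 0b1000) = 0b1101; 0b1000 ⊕ 0b1101 = 0b0101.
C2: E(K, 0b0101) = 0b0110; 0b1101 ⊕ 0b0110 = 0b1011.
C3: E(K, 0b1011) = 0b1011; 0b0001 ⊕ 0b1011 = 0b1010.

C3 = 0b1010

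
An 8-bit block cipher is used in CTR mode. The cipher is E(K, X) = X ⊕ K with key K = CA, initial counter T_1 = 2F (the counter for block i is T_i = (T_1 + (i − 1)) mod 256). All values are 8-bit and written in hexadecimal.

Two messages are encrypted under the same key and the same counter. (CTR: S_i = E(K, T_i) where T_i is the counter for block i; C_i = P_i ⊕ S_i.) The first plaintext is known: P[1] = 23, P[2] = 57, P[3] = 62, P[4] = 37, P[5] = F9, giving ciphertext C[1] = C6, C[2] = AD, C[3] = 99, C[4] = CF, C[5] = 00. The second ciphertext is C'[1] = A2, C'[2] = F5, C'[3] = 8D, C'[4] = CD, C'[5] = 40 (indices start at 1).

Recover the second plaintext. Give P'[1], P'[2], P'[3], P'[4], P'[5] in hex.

In CTR with a reused counter, both messages share the same keystream S_i, so C_i ⊕ C'_i = P_i ⊕ P'_i and thus P'_i = P_i ⊕ C_i ⊕ C'_i.
P'[1]: 23 ⊕ C6 ⊕ A2 = 47.
P'[2]: 57 ⊕ AD ⊕ F5 = 0F.
P'[3]: 62 ⊕ 99 ⊕ 8D = 76.
P'[4]: 37 ⊕ CF ⊕ CD = 35.
P'[5]: F9 ⊕ 00 ⊕ 40 = B9.

P'[1] = 47, P'[2] = 0F, P'[3] = 76, P'[4] = 35, P'[5] = B9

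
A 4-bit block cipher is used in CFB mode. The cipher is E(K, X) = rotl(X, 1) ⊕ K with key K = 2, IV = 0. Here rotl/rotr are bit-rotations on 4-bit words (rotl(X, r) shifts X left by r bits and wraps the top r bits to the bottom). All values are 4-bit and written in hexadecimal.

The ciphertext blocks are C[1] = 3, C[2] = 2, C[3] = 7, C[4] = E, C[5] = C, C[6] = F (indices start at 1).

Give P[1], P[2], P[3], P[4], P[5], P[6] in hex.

P[1] = 1, P[2] = 6, P[3] = 1, P[4] = 2, P[5] = 3, P[6] = 4

CFB decryption: P_i = C_i ⊕ E(K, C_{i−1}), with C_{0} = IV.
P[1]: E(K, 0) = 2; 3 ⊕ 2 = 1.
P[2]: E(K, 3) = 4; 2 ⊕ 4 = 6.
P[3]: E(K, 2) = 6; 7 ⊕ 6 = 1.
P[4]: E(K, 7) = C; E ⊕ C = 2.
P[5]: E(K, E) = F; C ⊕ F = 3.
P[6]: E(K, C) = B; F ⊕ B = 4.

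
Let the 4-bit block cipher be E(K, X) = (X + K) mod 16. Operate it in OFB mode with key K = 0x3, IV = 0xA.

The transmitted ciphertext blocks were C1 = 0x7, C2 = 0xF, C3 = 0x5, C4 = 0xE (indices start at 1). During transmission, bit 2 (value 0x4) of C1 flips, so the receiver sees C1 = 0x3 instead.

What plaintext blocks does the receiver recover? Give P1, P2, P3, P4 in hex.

P1 = 0xE, P2 = 0xF, P3 = 0x6, P4 = 0x8

OFB decryption: S_i = E(K, S_{i−1}) with S_{0} = IV; P_i = C_i ⊕ S_i.
Only C1 changed, to 0x3. In OFB, a change in C_i flips the same bit in P_i only; the keystream is unaffected. Decrypting the received ciphertext:
P1: S = E(K, 0xA) = 0xD; 0x3 ⊕ 0xD = 0xE.
P2: S = E(K, 0xD) = 0x0; 0xF ⊕ 0x0 = 0xF.
P3: S = E(K, 0x0) = 0x3; 0x5 ⊕ 0x3 = 0x6.
P4: S = E(K, 0x3) = 0x6; 0xE ⊕ 0x6 = 0x8.
Blocks that differ from the original plaintext: P1.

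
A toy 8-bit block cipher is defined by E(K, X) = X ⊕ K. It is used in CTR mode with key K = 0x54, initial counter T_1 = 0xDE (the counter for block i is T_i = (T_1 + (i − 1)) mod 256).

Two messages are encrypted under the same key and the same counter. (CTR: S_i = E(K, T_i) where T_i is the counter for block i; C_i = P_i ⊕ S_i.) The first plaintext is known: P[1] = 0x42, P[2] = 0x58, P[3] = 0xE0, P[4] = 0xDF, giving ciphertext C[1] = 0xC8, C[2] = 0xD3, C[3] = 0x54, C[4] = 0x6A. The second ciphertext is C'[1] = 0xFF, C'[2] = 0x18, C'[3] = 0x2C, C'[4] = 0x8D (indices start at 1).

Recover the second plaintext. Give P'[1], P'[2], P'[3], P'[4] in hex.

In CTR with a reused counter, both messages share the same keystream S_i, so C_i ⊕ C'_i = P_i ⊕ P'_i and thus P'_i = P_i ⊕ C_i ⊕ C'_i.
P'[1]: 0x42 ⊕ 0xC8 ⊕ 0xFF = 0x75.
P'[2]: 0x58 ⊕ 0xD3 ⊕ 0x18 = 0x93.
P'[3]: 0xE0 ⊕ 0x54 ⊕ 0x2C = 0x98.
P'[4]: 0xDF ⊕ 0x6A ⊕ 0x8D = 0x38.

P'[1] = 0x75, P'[2] = 0x93, P'[3] = 0x98, P'[4] = 0x38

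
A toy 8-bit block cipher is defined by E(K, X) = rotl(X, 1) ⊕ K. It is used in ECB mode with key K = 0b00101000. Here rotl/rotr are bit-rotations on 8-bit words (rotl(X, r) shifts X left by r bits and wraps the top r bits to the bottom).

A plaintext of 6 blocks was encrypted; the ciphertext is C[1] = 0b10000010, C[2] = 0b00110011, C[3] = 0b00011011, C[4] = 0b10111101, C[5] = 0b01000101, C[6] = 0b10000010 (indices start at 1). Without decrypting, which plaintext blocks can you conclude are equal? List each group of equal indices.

P[1] = P[6]

ECB encrypts each block independently with the same key, so equal ciphertext blocks imply equal plaintext blocks.
C[1] = C[6] = 0b10000010, so P[1] = P[6].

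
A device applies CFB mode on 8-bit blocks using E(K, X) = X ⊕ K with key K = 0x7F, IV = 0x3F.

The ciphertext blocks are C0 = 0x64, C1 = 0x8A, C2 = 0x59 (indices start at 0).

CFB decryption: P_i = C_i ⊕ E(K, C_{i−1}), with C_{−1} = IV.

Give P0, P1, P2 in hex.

P0 = 0x24, P1 = 0x91, P2 = 0xAC

P0: E(K, 0x3F) = 0x40; 0x64 ⊕ 0x40 = 0x24.
P1: E(K, 0x64) = 0x1B; 0x8A ⊕ 0x1B = 0x91.
P2: E(K, 0x8A) = 0xF5; 0x59 ⊕ 0xF5 = 0xAC.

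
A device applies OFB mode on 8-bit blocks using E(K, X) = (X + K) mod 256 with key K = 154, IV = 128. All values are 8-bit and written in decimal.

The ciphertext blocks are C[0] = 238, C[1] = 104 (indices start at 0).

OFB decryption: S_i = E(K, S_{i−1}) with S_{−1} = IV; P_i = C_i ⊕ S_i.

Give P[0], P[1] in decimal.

P[0]: S = E(K, 128) = 26; 238 ⊕ 26 = 244.
P[1]: S = E(K, 26) = 180; 104 ⊕ 180 = 220.

P[0] = 244, P[1] = 220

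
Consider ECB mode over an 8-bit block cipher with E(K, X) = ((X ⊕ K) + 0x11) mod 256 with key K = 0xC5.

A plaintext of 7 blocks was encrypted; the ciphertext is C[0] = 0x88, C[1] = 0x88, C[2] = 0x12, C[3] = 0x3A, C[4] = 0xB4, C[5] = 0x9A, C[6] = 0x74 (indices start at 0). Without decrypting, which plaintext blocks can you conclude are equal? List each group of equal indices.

P[0] = P[1]

ECB encrypts each block independently with the same key, so equal ciphertext blocks imply equal plaintext blocks.
C[0] = C[1] = 0x88, so P[0] = P[1].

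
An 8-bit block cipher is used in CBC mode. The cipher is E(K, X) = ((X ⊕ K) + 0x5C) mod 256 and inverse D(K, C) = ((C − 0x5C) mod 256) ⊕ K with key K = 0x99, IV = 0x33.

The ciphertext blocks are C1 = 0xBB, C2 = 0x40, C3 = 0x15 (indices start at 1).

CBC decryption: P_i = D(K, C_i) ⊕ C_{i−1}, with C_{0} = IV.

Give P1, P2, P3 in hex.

P1 = 0xF5, P2 = 0xC6, P3 = 0x60

P1: D(K, 0xBB) = 0xC6; 0xC6 ⊕ 0x33 = 0xF5.
P2: D(K, 0x40) = 0x7D; 0x7D ⊕ 0xBB = 0xC6.
P3: D(K, 0x15) = 0x20; 0x20 ⊕ 0x40 = 0x60.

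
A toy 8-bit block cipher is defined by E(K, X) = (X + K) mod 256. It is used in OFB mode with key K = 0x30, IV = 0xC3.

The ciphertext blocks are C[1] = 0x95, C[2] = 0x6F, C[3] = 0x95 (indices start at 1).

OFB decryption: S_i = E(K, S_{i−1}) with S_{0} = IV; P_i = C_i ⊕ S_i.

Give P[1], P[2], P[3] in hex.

P[1] = 0x66, P[2] = 0x4C, P[3] = 0xC6

P[1]: S = E(K, 0xC3) = 0xF3; 0x95 ⊕ 0xF3 = 0x66.
P[2]: S = E(K, 0xF3) = 0x23; 0x6F ⊕ 0x23 = 0x4C.
P[3]: S = E(K, 0x23) = 0x53; 0x95 ⊕ 0x53 = 0xC6.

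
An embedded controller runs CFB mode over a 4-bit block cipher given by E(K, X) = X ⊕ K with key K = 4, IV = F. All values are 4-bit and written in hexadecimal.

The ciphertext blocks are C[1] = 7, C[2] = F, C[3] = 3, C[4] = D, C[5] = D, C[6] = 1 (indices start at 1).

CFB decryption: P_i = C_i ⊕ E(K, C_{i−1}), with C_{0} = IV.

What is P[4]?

P[4] = A

P[4]: E(K, 3) = 7; D ⊕ 7 = A.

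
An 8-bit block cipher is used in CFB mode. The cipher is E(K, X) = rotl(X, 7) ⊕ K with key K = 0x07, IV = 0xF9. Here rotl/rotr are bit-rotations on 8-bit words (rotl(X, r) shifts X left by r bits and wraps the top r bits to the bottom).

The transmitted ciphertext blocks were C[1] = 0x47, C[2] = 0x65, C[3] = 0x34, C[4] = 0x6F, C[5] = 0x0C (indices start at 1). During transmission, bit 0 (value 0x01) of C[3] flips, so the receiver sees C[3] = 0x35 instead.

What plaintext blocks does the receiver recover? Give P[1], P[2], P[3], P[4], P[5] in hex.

CFB decryption: P_i = C_i ⊕ E(K, C_{i−1}), with C_{0} = IV.
Only C[3] changed, to 0x35. In CFB, a change in C_i flips the same bit in P_i and garbles P_{i+1}. Decrypting the received ciphertext:
P[1]: E(K, 0xF9) = 0xFB; 0x47 ⊕ 0xFB = 0xBC.
P[2]: E(K, 0x47) = 0xA4; 0x65 ⊕ 0xA4 = 0xC1.
P[3]: E(K, 0x65) = 0xB5; 0x35 ⊕ 0xB5 = 0x80.
P[4]: E(K, 0x35) = 0x9D; 0x6F ⊕ 0x9D = 0xF2.
P[5]: E(K, 0x6F) = 0xB0; 0x0C ⊕ 0xB0 = 0xBC.
Blocks that differ from the original plaintext: P[3], P[4].

P[1] = 0xBC, P[2] = 0xC1, P[3] = 0x80, P[4] = 0xF2, P[5] = 0xBC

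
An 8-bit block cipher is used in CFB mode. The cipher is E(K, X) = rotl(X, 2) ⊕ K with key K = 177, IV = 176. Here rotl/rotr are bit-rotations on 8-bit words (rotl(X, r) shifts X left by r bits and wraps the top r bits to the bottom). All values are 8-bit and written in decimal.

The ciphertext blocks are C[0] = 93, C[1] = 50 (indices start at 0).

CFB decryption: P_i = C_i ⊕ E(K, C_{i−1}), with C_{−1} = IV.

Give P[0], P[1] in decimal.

P[0]: E(K, 176) = 115; 93 ⊕ 115 = 46.
P[1]: E(K, 93) = 196; 50 ⊕ 196 = 246.

P[0] = 46, P[1] = 246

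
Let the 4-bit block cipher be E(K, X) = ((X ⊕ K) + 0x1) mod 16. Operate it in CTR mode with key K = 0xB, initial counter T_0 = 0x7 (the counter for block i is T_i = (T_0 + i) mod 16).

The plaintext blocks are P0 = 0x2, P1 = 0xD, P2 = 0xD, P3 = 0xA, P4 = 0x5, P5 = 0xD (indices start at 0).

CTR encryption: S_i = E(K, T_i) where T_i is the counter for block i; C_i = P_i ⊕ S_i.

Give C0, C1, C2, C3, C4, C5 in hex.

C0 = 0xF, C1 = 0x9, C2 = 0xE, C3 = 0x8, C4 = 0x4, C5 = 0x5

C0: T = 0x7, S = E(K, T) = 0xD; 0x2 ⊕ 0xD = 0xF.
C1: T = 0x8, S = E(K, T) = 0x4; 0xD ⊕ 0x4 = 0x9.
C2: T = 0x9, S = E(K, T) = 0x3; 0xD ⊕ 0x3 = 0xE.
C3: T = 0xA, S = E(K, T) = 0x2; 0xA ⊕ 0x2 = 0x8.
C4: T = 0xB, S = E(K, T) = 0x1; 0x5 ⊕ 0x1 = 0x4.
C5: T = 0xC, S = E(K, T) = 0x8; 0xD ⊕ 0x8 = 0x5.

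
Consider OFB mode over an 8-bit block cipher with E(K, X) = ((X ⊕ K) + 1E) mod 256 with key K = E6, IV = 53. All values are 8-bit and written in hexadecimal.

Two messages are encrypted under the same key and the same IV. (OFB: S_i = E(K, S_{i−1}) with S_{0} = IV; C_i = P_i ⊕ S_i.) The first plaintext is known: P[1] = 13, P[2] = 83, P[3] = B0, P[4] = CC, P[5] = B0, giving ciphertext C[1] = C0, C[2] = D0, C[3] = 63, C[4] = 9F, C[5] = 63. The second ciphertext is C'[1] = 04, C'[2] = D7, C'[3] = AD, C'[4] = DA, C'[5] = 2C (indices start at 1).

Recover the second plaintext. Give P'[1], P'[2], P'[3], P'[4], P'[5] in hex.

P'[1] = D7, P'[2] = 84, P'[3] = 7E, P'[4] = 89, P'[5] = FF

In OFB with a reused IV, both messages share the same keystream S_i, so C_i ⊕ C'_i = P_i ⊕ P'_i and thus P'_i = P_i ⊕ C_i ⊕ C'_i.
P'[1]: 13 ⊕ C0 ⊕ 04 = D7.
P'[2]: 83 ⊕ D0 ⊕ D7 = 84.
P'[3]: B0 ⊕ 63 ⊕ AD = 7E.
P'[4]: CC ⊕ 9F ⊕ DA = 89.
P'[5]: B0 ⊕ 63 ⊕ 2C = FF.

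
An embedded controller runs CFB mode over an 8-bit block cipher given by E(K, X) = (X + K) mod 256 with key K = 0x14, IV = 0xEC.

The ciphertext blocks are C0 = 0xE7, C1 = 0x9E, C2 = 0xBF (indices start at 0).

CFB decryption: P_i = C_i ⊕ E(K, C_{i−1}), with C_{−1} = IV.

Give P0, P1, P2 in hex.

P0 = 0xE7, P1 = 0x65, P2 = 0x0D

P0: E(K, 0xEC) = 0x00; 0xE7 ⊕ 0x00 = 0xE7.
P1: E(K, 0xE7) = 0xFB; 0x9E ⊕ 0xFB = 0x65.
P2: E(K, 0x9E) = 0xB2; 0xBF ⊕ 0xB2 = 0x0D.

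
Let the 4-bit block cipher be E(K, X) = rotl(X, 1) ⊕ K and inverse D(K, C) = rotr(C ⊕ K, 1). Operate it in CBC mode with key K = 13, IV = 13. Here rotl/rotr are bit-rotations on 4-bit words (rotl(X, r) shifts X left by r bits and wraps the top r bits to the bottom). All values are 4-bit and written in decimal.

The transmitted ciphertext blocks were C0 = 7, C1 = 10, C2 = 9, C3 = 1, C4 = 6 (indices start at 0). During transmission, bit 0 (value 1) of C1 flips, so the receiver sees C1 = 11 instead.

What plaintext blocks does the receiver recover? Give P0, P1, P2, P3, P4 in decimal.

P0 = 8, P1 = 4, P2 = 9, P3 = 15, P4 = 12

CBC decryption: P_i = D(K, C_i) ⊕ C_{i−1}, with C_{−1} = IV.
Only C1 changed, to 11. In CBC, a change in C_i garbles P_i and flips the same bit in P_{i+1}. Decrypting the received ciphertext:
P0: D(K, 7) = 5; 5 ⊕ 13 = 8.
P1: D(K, 11) = 3; 3 ⊕ 7 = 4.
P2: D(K, 9) = 2; 2 ⊕ 11 = 9.
P3: D(K, 1) = 6; 6 ⊕ 9 = 15.
P4: D(K, 6) = 13; 13 ⊕ 1 = 12.
Blocks that differ from the original plaintext: P1, P2.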